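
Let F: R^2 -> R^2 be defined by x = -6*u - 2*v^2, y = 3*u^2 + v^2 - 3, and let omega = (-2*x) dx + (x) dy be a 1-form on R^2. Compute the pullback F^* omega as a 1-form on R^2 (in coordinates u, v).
F^* omega = (-36*u^2 - 12*u*v^2 - 72*u - 24*v^2) du + (20*v*(-3*u - v^2)) dv

Using F^*(f dg) = (f ∘ F) d(g ∘ F), substitute each coordinate x_i by F_i(u, v) in f_i, and replace dx_i by d F_i = (∂F_i/∂u) du + (∂F_i/∂v) dv.
  For the x component: f_1(F) = 12*u + 4*v^2; d F_1 = (-6) du + (-4*v) dv
  For the y component: f_2(F) = -6*u - 2*v^2; d F_2 = (6*u) du + (2*v) dv
Combining and collecting du, dv coefficients:
  coeff of du: -36*u^2 - 12*u*v^2 - 72*u - 24*v^2
  coeff of dv: 20*v*(-3*u - v^2)
F^* omega = (-36*u^2 - 12*u*v^2 - 72*u - 24*v^2) du + (20*v*(-3*u - v^2)) dv.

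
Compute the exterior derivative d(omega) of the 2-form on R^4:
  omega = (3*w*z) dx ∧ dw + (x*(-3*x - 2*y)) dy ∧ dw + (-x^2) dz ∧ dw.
d(omega) = (-3*w - 2*x) dx ∧ dz ∧ dw + (-6*x - 2*y) dx ∧ dy ∧ dw

For a 2-form omega = sum_{i<j} g_{ij} dx_i ∧ dx_j, the exterior derivative is
  d(omega) = sum_{i<j} d(g_{ij}) ∧ dx_i ∧ dx_j = sum_{i<j, k} (∂g_{ij}/∂x_k) dx_k ∧ dx_i ∧ dx_j.
Expand each term, using dx_k ∧ dx_i ∧ dx_j = sgn(permutation) dx_{(a)} ∧ dx_{(b)} ∧ dx_{(c)} with (a < b < c) sorted:
  d(3*w*z) includes (∂/∂z)(3*w*z) dz = (3*w) dz, which multiplied by dx ∧ dw gives (-3*w) dx ∧ dz ∧ dw
  d(x*(-3*x - 2*y)) includes (∂/∂x)(x*(-3*x - 2*y)) dx = (-6*x - 2*y) dx, which multiplied by dy ∧ dw gives (-6*x - 2*y) dx ∧ dy ∧ dw
  d(-x^2) includes (∂/∂x)(-x^2) dx = (-2*x) dx, which multiplied by dz ∧ dw gives (-2*x) dx ∧ dz ∧ dw
Collecting like 3-forms: d(omega) = (-3*w - 2*x) dx ∧ dz ∧ dw + (-6*x - 2*y) dx ∧ dy ∧ dw.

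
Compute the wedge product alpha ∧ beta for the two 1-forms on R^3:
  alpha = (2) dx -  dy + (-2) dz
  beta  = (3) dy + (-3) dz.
alpha ∧ beta = (6) dx ∧ dy + (-6) dx ∧ dz + (9) dy ∧ dz

Distribute the wedge, using dx_i ∧ dx_j = -dx_j ∧ dx_i and dx_i ∧ dx_i = 0. For each pair (i, j) with i < j, the coefficient of dx_i ∧ dx_j in alpha ∧ beta is (alpha_i * beta_j - alpha_j * beta_i). Collecting: alpha ∧ beta = (6) dx ∧ dy + (-6) dx ∧ dz + (9) dy ∧ dz.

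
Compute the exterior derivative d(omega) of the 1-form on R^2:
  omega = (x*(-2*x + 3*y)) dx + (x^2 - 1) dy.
d(omega) = (-x) dx ∧ dy

For a 1-form omega = sum_i f_i dx_i, the exterior derivative is
  d(omega) = sum_{i < j} (∂f_j/∂x_i - ∂f_i/∂x_j) dx_i ∧ dx_j.
  coefficient of dx ∧ dy: ∂f_2/∂x - ∂f_1/∂y = ∂(x^2 - 1)/∂x - ∂(x*(-2*x + 3*y))/∂y = -x
Assembling: d(omega) = (-x) dx ∧ dy.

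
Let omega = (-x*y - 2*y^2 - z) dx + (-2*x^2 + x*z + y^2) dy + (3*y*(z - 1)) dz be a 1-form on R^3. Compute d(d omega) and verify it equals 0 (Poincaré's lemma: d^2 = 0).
d(d omega) = 0

Step 1: d omega = sum_{i<j} (∂f_j/∂x_i - ∂f_i/∂x_j) dx_i ∧ dx_j:
  coeff of dx ∧ dy: -3*x + 4*y + z
  coeff of dx ∧ dz: 1
  coeff of dy ∧ dz: -x + 3*z - 3
Step 2: Apply d again to each 2-form coefficient. The only possible 3-form in R^3 is dx ∧ dy ∧ dz, with coefficient
  ∂(coeff of dy∧dz)/∂x - ∂(coeff of dx∧dz)/∂y + ∂(coeff of dx∧dy)/∂z
  = ∂/∂x (-x + 3*z - 3) - ∂/∂y (1) + ∂/∂z (-3*x + 4*y + z).
Each of these terms simplifies to sums of mixed partials that cancel in pairs. The result is 0 (by equality of mixed partials for smooth functions — Schwarz / Clairaut).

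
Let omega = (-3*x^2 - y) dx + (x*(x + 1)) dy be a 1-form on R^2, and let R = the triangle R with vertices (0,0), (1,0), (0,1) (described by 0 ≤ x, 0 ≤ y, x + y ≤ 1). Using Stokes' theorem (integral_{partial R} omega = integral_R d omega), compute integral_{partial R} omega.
integral_(partial R) omega = 4/3

Stokes: integral_partial_R omega = integral_R d omega with d omega = (∂Q/∂x - ∂P/∂y) dx ∧ dy.
  ∂Q/∂x = 2*x + 1
  ∂P/∂y = -1
  integrand = ∂Q/∂x - ∂P/∂y = 2*x + 2.
Integrating over R: integral_0^1 integral_0^{1-x} (2*x + 2) dy dx = 4/3.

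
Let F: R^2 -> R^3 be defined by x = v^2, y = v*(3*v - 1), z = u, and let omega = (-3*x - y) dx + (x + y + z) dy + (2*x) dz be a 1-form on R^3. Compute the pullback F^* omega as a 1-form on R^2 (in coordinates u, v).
F^* omega = (2*v^2) du + (6*u*v - u + 12*v^3 - 8*v^2 + v) dv

Using F^*(f dg) = (f ∘ F) d(g ∘ F), substitute each coordinate x_i by F_i(u, v) in f_i, and replace dx_i by d F_i = (∂F_i/∂u) du + (∂F_i/∂v) dv.
  For the x component: f_1(F) = v*(1 - 6*v); d F_1 = (0) du + (2*v) dv
  For the y component: f_2(F) = u + 4*v^2 - v; d F_2 = (0) du + (6*v - 1) dv
  For the z component: f_3(F) = 2*v^2; d F_3 = (1) du + (0) dv
Combining and collecting du, dv coefficients:
  coeff of du: 2*v^2
  coeff of dv: 6*u*v - u + 12*v^3 - 8*v^2 + v
F^* omega = (2*v^2) du + (6*u*v - u + 12*v^3 - 8*v^2 + v) dv.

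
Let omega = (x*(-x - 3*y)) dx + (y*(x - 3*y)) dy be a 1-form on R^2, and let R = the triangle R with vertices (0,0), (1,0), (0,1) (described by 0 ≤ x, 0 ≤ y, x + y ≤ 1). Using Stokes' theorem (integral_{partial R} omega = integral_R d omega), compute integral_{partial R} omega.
integral_(partial R) omega = 2/3

Stokes: integral_partial_R omega = integral_R d omega with d omega = (∂Q/∂x - ∂P/∂y) dx ∧ dy.
  ∂Q/∂x = y
  ∂P/∂y = -3*x
  integrand = ∂Q/∂x - ∂P/∂y = 3*x + y.
Integrating over R: integral_0^1 integral_0^{1-x} (3*x + y) dy dx = 2/3.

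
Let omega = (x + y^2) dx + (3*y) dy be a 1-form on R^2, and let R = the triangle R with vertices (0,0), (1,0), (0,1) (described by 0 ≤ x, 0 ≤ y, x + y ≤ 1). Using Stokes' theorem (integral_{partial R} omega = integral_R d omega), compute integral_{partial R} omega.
integral_(partial R) omega = -1/3

Stokes: integral_partial_R omega = integral_R d omega with d omega = (∂Q/∂x - ∂P/∂y) dx ∧ dy.
  ∂Q/∂x = 0
  ∂P/∂y = 2*y
  integrand = ∂Q/∂x - ∂P/∂y = -2*y.
Integrating over R: integral_0^1 integral_0^{1-x} (-2*y) dy dx = -1/3.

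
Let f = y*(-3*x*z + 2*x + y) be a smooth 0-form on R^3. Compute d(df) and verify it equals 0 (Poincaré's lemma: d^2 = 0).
d(df) = 0

Step 1: df = sum_i (∂f/∂x_i) dx_i = (y*(2 - 3*z)) dx + (-3*x*z + 2*x + 2*y) dy + (-3*x*y) dz.
Step 2: Apply d again. Using the 1-form formula, the coefficient of dx ∧ dy in d(df) is ∂^2 f/∂x ∂y - ∂^2 f/∂y ∂x = (2 - 3*z) - (2 - 3*z) = 0 (equality of mixed partials for smooth f).
Similarly for dx ∧ dz and dy ∧ dz — all coefficients vanish. So d(df) = 0.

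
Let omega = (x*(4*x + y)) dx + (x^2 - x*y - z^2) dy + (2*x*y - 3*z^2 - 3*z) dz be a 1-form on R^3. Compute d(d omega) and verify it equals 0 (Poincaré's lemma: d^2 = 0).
d(d omega) = 0

Step 1: d omega = sum_{i<j} (∂f_j/∂x_i - ∂f_i/∂x_j) dx_i ∧ dx_j:
  coeff of dx ∧ dy: x - y
  coeff of dx ∧ dz: 2*y
  coeff of dy ∧ dz: 2*x + 2*z
Step 2: Apply d again to each 2-form coefficient. The only possible 3-form in R^3 is dx ∧ dy ∧ dz, with coefficient
  ∂(coeff of dy∧dz)/∂x - ∂(coeff of dx∧dz)/∂y + ∂(coeff of dx∧dy)/∂z
  = ∂/∂x (2*x + 2*z) - ∂/∂y (2*y) + ∂/∂z (x - y).
Each of these terms simplifies to sums of mixed partials that cancel in pairs. The result is 0 (by equality of mixed partials for smooth functions — Schwarz / Clairaut).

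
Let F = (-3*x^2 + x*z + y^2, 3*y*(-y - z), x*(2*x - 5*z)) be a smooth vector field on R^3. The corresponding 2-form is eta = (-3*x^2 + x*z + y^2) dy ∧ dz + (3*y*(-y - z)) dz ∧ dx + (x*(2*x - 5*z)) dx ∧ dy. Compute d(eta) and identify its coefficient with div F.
d(eta) = (-11*x - 6*y - 2*z) dx ∧ dy ∧ dz; div F = -11*x - 6*y - 2*z

For a 2-form in R^3 of the form above, applying d gives a 3-form with coefficient ∂P/∂x + ∂Q/∂y + ∂R/∂z:
  ∂P/∂x = -6*x + z
  ∂Q/∂y = -6*y - 3*z
  ∂R/∂z = -5*x
Sum = -11*x - 6*y - 2*z, which is exactly div F.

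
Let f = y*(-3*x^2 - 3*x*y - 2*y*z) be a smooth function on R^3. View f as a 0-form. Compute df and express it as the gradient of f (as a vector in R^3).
df = (3*y*(-2*x - y)) dx + (-3*x^2 - 6*x*y - 4*y*z) dy + (-2*y^2) dz; grad f = (3*y*(-2*x - y), -3*x^2 - 6*x*y - 4*y*z, -2*y^2)

For a 0-form f, d f = (∂f/∂x) dx + (∂f/∂y) dy + (∂f/∂z) dz. The components of the vector representation are exactly the entries of grad f in Cartesian coordinates:
  ∂f/∂x = 3*y*(-2*x - y)
  ∂f/∂y = -3*x^2 - 6*x*y - 4*y*z
  ∂f/∂z = -2*y^2.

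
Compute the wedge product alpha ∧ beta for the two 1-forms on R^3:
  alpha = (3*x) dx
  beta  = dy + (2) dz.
alpha ∧ beta = (3*x) dx ∧ dy + (6*x) dx ∧ dz

Distribute the wedge, using dx_i ∧ dx_j = -dx_j ∧ dx_i and dx_i ∧ dx_i = 0. For each pair (i, j) with i < j, the coefficient of dx_i ∧ dx_j in alpha ∧ beta is (alpha_i * beta_j - alpha_j * beta_i). Collecting: alpha ∧ beta = (3*x) dx ∧ dy + (6*x) dx ∧ dz.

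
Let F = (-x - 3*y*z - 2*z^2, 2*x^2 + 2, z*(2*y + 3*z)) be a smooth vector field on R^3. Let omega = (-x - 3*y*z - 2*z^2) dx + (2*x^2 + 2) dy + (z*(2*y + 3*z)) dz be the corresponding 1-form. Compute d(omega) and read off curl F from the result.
d(omega) = (2*z) dy ∧ dz + (-3*y - 4*z) dz ∧ dx + (4*x + 3*z) dx ∧ dy; curl F = (2*z, -3*y - 4*z, 4*x + 3*z)

d omega = sum_{i<j} (∂f_j/∂x_i - ∂f_i/∂x_j) dx_i ∧ dx_j. Under the identification (dy ∧ dz, dz ∧ dx, dx ∧ dy) ↔ (e_x, e_y, e_z), the coefficients are exactly the components of curl F. Compute:
  ∂R/∂y - ∂Q/∂z = (2*z) - (0) = 2*z
  ∂P/∂z - ∂R/∂x = (-3*y - 4*z) - (0) = -3*y - 4*z
  ∂Q/∂x - ∂P/∂y = (4*x) - (-3*z) = 4*x + 3*z.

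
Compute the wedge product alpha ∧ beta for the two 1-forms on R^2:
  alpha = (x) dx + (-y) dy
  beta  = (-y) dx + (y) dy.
alpha ∧ beta = (y*(x - y)) dx ∧ dy

Distribute the wedge, using dx_i ∧ dx_j = -dx_j ∧ dx_i and dx_i ∧ dx_i = 0. For each pair (i, j) with i < j, the coefficient of dx_i ∧ dx_j in alpha ∧ beta is (alpha_i * beta_j - alpha_j * beta_i). Collecting: alpha ∧ beta = (y*(x - y)) dx ∧ dy.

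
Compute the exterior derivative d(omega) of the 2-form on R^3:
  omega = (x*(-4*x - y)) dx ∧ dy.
d(omega) = 0

For a 2-form omega = sum_{i<j} g_{ij} dx_i ∧ dx_j, the exterior derivative is
  d(omega) = sum_{i<j} d(g_{ij}) ∧ dx_i ∧ dx_j = sum_{i<j, k} (∂g_{ij}/∂x_k) dx_k ∧ dx_i ∧ dx_j.
Expand each term, using dx_k ∧ dx_i ∧ dx_j = sgn(permutation) dx_{(a)} ∧ dx_{(b)} ∧ dx_{(c)} with (a < b < c) sorted:

Collecting like 3-forms: d(omega) = 0.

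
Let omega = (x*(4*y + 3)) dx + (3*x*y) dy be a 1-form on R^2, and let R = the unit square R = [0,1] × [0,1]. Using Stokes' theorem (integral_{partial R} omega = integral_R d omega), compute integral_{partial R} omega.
integral_(partial R) omega = -1/2

Stokes: integral_partial_R omega = integral_R d omega with d omega = (∂Q/∂x - ∂P/∂y) dx ∧ dy.
  ∂Q/∂x = 3*y
  ∂P/∂y = 4*x
  integrand = ∂Q/∂x - ∂P/∂y = -4*x + 3*y.
Integrating over R: integral_0^1 integral_0^1 (-4*x + 3*y) dx dy = -1/2.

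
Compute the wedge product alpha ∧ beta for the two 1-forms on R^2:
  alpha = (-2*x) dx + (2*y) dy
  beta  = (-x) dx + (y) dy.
alpha ∧ beta = 0

Distribute the wedge, using dx_i ∧ dx_j = -dx_j ∧ dx_i and dx_i ∧ dx_i = 0. For each pair (i, j) with i < j, the coefficient of dx_i ∧ dx_j in alpha ∧ beta is (alpha_i * beta_j - alpha_j * beta_i). Collecting: alpha ∧ beta = 0.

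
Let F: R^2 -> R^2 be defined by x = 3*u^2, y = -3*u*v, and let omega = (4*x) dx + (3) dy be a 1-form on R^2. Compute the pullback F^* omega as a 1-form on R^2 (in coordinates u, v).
F^* omega = (72*u^3 - 9*v) du + (-9*u) dv

Using F^*(f dg) = (f ∘ F) d(g ∘ F), substitute each coordinate x_i by F_i(u, v) in f_i, and replace dx_i by d F_i = (∂F_i/∂u) du + (∂F_i/∂v) dv.
  For the x component: f_1(F) = 12*u^2; d F_1 = (6*u) du + (0) dv
  For the y component: f_2(F) = 3; d F_2 = (-3*v) du + (-3*u) dv
Combining and collecting du, dv coefficients:
  coeff of du: 72*u^3 - 9*v
  coeff of dv: -9*u
F^* omega = (72*u^3 - 9*v) du + (-9*u) dv.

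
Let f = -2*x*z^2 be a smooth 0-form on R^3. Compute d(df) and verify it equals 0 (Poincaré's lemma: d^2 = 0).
d(df) = 0

Step 1: df = sum_i (∂f/∂x_i) dx_i = (-2*z^2) dx + (0) dy + (-4*x*z) dz.
Step 2: Apply d again. Using the 1-form formula, the coefficient of dx ∧ dy in d(df) is ∂^2 f/∂x ∂y - ∂^2 f/∂y ∂x = (0) - (0) = 0 (equality of mixed partials for smooth f).
Similarly for dx ∧ dz and dy ∧ dz — all coefficients vanish. So d(df) = 0.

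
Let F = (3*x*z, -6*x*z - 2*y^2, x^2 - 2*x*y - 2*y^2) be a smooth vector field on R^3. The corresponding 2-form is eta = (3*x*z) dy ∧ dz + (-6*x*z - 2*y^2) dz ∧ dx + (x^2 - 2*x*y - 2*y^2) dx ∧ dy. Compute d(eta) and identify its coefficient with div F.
d(eta) = (-4*y + 3*z) dx ∧ dy ∧ dz; div F = -4*y + 3*z

For a 2-form in R^3 of the form above, applying d gives a 3-form with coefficient ∂P/∂x + ∂Q/∂y + ∂R/∂z:
  ∂P/∂x = 3*z
  ∂Q/∂y = -4*y
  ∂R/∂z = 0
Sum = -4*y + 3*z, which is exactly div F.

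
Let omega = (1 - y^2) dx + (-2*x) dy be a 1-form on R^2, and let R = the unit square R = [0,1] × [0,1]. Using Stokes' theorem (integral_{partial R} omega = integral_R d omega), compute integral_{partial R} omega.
integral_(partial R) omega = -1

Stokes: integral_partial_R omega = integral_R d omega with d omega = (∂Q/∂x - ∂P/∂y) dx ∧ dy.
  ∂Q/∂x = -2
  ∂P/∂y = -2*y
  integrand = ∂Q/∂x - ∂P/∂y = 2*y - 2.
Integrating over R: integral_0^1 integral_0^1 (2*y - 2) dx dy = -1.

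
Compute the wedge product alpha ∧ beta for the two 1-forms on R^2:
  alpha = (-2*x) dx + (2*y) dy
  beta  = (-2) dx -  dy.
alpha ∧ beta = (2*x + 4*y) dx ∧ dy

Distribute the wedge, using dx_i ∧ dx_j = -dx_j ∧ dx_i and dx_i ∧ dx_i = 0. For each pair (i, j) with i < j, the coefficient of dx_i ∧ dx_j in alpha ∧ beta is (alpha_i * beta_j - alpha_j * beta_i). Collecting: alpha ∧ beta = (2*x + 4*y) dx ∧ dy.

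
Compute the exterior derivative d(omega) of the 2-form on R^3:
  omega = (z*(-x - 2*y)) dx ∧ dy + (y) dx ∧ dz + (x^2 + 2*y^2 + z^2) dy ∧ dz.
d(omega) = (x - 2*y - 1) dx ∧ dy ∧ dz

For a 2-form omega = sum_{i<j} g_{ij} dx_i ∧ dx_j, the exterior derivative is
  d(omega) = sum_{i<j} d(g_{ij}) ∧ dx_i ∧ dx_j = sum_{i<j, k} (∂g_{ij}/∂x_k) dx_k ∧ dx_i ∧ dx_j.
Expand each term, using dx_k ∧ dx_i ∧ dx_j = sgn(permutation) dx_{(a)} ∧ dx_{(b)} ∧ dx_{(c)} with (a < b < c) sorted:
  d(z*(-x - 2*y)) includes (∂/∂z)(z*(-x - 2*y)) dz = (-x - 2*y) dz, which multiplied by dx ∧ dy gives (-x - 2*y) dx ∧ dy ∧ dz
  d(y) includes (∂/∂y)(y) dy = (1) dy, which multiplied by dx ∧ dz gives (-1) dx ∧ dy ∧ dz
  d(x^2 + 2*y^2 + z^2) includes (∂/∂x)(x^2 + 2*y^2 + z^2) dx = (2*x) dx, which multiplied by dy ∧ dz gives (2*x) dx ∧ dy ∧ dz
Collecting like 3-forms: d(omega) = (x - 2*y - 1) dx ∧ dy ∧ dz.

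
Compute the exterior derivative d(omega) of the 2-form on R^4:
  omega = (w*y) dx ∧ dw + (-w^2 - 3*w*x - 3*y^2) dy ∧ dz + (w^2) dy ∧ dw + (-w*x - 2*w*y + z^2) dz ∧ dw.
d(omega) = (-w) dx ∧ dy ∧ dw + (-3*w) dx ∧ dy ∧ dz + (-4*w - 3*x) dy ∧ dz ∧ dw + (-w) dx ∧ dz ∧ dw

For a 2-form omega = sum_{i<j} g_{ij} dx_i ∧ dx_j, the exterior derivative is
  d(omega) = sum_{i<j} d(g_{ij}) ∧ dx_i ∧ dx_j = sum_{i<j, k} (∂g_{ij}/∂x_k) dx_k ∧ dx_i ∧ dx_j.
Expand each term, using dx_k ∧ dx_i ∧ dx_j = sgn(permutation) dx_{(a)} ∧ dx_{(b)} ∧ dx_{(c)} with (a < b < c) sorted:
  d(w*y) includes (∂/∂y)(w*y) dy = (w) dy, which multiplied by dx ∧ dw gives (-w) dx ∧ dy ∧ dw
  d(-w^2 - 3*w*x - 3*y^2) includes (∂/∂x)(-w^2 - 3*w*x - 3*y^2) dx = (-3*w) dx, which multiplied by dy ∧ dz gives (-3*w) dx ∧ dy ∧ dz
  d(-w^2 - 3*w*x - 3*y^2) includes (∂/∂w)(-w^2 - 3*w*x - 3*y^2) dw = (-2*w - 3*x) dw, which multiplied by dy ∧ dz gives (-2*w - 3*x) dy ∧ dz ∧ dw
  d(-w*x - 2*w*y + z^2) includes (∂/∂x)(-w*x - 2*w*y + z^2) dx = (-w) dx, which multiplied by dz ∧ dw gives (-w) dx ∧ dz ∧ dw
  d(-w*x - 2*w*y + z^2) includes (∂/∂y)(-w*x - 2*w*y + z^2) dy = (-2*w) dy, which multiplied by dz ∧ dw gives (-2*w) dy ∧ dz ∧ dw
Collecting like 3-forms: d(omega) = (-w) dx ∧ dy ∧ dw + (-3*w) dx ∧ dy ∧ dz + (-4*w - 3*x) dy ∧ dz ∧ dw + (-w) dx ∧ dz ∧ dw.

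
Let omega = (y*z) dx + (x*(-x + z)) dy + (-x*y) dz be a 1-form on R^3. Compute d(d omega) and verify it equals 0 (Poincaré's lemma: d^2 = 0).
d(d omega) = 0

Step 1: d omega = sum_{i<j} (∂f_j/∂x_i - ∂f_i/∂x_j) dx_i ∧ dx_j:
  coeff of dx ∧ dy: -2*x
  coeff of dx ∧ dz: -2*y
  coeff of dy ∧ dz: -2*x
Step 2: Apply d again to each 2-form coefficient. The only possible 3-form in R^3 is dx ∧ dy ∧ dz, with coefficient
  ∂(coeff of dy∧dz)/∂x - ∂(coeff of dx∧dz)/∂y + ∂(coeff of dx∧dy)/∂z
  = ∂/∂x (-2*x) - ∂/∂y (-2*y) + ∂/∂z (-2*x).
Each of these terms simplifies to sums of mixed partials that cancel in pairs. The result is 0 (by equality of mixed partials for smooth functions — Schwarz / Clairaut).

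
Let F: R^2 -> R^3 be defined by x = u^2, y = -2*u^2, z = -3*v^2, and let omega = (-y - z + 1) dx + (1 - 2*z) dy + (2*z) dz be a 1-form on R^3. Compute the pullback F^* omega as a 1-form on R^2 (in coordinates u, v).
F^* omega = (2*u*(2*u^2 - 9*v^2 - 1)) du + (36*v^3) dv

Using F^*(f dg) = (f ∘ F) d(g ∘ F), substitute each coordinate x_i by F_i(u, v) in f_i, and replace dx_i by d F_i = (∂F_i/∂u) du + (∂F_i/∂v) dv.
  For the x component: f_1(F) = 2*u^2 + 3*v^2 + 1; d F_1 = (2*u) du + (0) dv
  For the y component: f_2(F) = 6*v^2 + 1; d F_2 = (-4*u) du + (0) dv
  For the z component: f_3(F) = -6*v^2; d F_3 = (0) du + (-6*v) dv
Combining and collecting du, dv coefficients:
  coeff of du: 2*u*(2*u^2 - 9*v^2 - 1)
  coeff of dv: 36*v^3
F^* omega = (2*u*(2*u^2 - 9*v^2 - 1)) du + (36*v^3) dv.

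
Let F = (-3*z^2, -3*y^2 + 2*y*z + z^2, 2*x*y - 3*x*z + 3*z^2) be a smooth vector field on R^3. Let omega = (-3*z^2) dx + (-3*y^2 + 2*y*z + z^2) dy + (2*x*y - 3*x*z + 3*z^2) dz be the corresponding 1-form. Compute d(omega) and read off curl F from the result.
d(omega) = (2*x - 2*y - 2*z) dy ∧ dz + (-2*y - 3*z) dz ∧ dx + (0) dx ∧ dy; curl F = (2*x - 2*y - 2*z, -2*y - 3*z, 0)

d omega = sum_{i<j} (∂f_j/∂x_i - ∂f_i/∂x_j) dx_i ∧ dx_j. Under the identification (dy ∧ dz, dz ∧ dx, dx ∧ dy) ↔ (e_x, e_y, e_z), the coefficients are exactly the components of curl F. Compute:
  ∂R/∂y - ∂Q/∂z = (2*x) - (2*y + 2*z) = 2*x - 2*y - 2*z
  ∂P/∂z - ∂R/∂x = (-6*z) - (2*y - 3*z) = -2*y - 3*z
  ∂Q/∂x - ∂P/∂y = (0) - (0) = 0.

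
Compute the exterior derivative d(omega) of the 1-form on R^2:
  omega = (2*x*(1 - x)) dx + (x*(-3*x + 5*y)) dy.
d(omega) = (-6*x + 5*y) dx ∧ dy

For a 1-form omega = sum_i f_i dx_i, the exterior derivative is
  d(omega) = sum_{i < j} (∂f_j/∂x_i - ∂f_i/∂x_j) dx_i ∧ dx_j.
  coefficient of dx ∧ dy: ∂f_2/∂x - ∂f_1/∂y = ∂(x*(-3*x + 5*y))/∂x - ∂(2*x*(1 - x))/∂y = -6*x + 5*y
Assembling: d(omega) = (-6*x + 5*y) dx ∧ dy.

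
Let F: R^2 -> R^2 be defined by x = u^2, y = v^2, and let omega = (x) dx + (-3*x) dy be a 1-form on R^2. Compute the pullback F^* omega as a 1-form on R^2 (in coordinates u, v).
F^* omega = (2*u^3) du + (-6*u^2*v) dv

Using F^*(f dg) = (f ∘ F) d(g ∘ F), substitute each coordinate x_i by F_i(u, v) in f_i, and replace dx_i by d F_i = (∂F_i/∂u) du + (∂F_i/∂v) dv.
  For the x component: f_1(F) = u^2; d F_1 = (2*u) du + (0) dv
  For the y component: f_2(F) = -3*u^2; d F_2 = (0) du + (2*v) dv
Combining and collecting du, dv coefficients:
  coeff of du: 2*u^3
  coeff of dv: -6*u^2*v
F^* omega = (2*u^3) du + (-6*u^2*v) dv.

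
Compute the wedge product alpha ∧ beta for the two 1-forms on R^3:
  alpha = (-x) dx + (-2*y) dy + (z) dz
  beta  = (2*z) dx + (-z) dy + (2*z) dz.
alpha ∧ beta = (z*(x + 4*y)) dx ∧ dy + (-2*z*(x + z)) dx ∧ dz + (z*(-4*y + z)) dy ∧ dz

Distribute the wedge, using dx_i ∧ dx_j = -dx_j ∧ dx_i and dx_i ∧ dx_i = 0. For each pair (i, j) with i < j, the coefficient of dx_i ∧ dx_j in alpha ∧ beta is (alpha_i * beta_j - alpha_j * beta_i). Collecting: alpha ∧ beta = (z*(x + 4*y)) dx ∧ dy + (-2*z*(x + z)) dx ∧ dz + (z*(-4*y + z)) dy ∧ dz.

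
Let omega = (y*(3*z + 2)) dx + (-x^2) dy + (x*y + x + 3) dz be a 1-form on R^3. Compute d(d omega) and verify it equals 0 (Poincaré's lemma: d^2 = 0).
d(d omega) = 0

Step 1: d omega = sum_{i<j} (∂f_j/∂x_i - ∂f_i/∂x_j) dx_i ∧ dx_j:
  coeff of dx ∧ dy: -2*x - 3*z - 2
  coeff of dx ∧ dz: 1 - 2*y
  coeff of dy ∧ dz: x
Step 2: Apply d again to each 2-form coefficient. The only possible 3-form in R^3 is dx ∧ dy ∧ dz, with coefficient
  ∂(coeff of dy∧dz)/∂x - ∂(coeff of dx∧dz)/∂y + ∂(coeff of dx∧dy)/∂z
  = ∂/∂x (x) - ∂/∂y (1 - 2*y) + ∂/∂z (-2*x - 3*z - 2).
Each of these terms simplifies to sums of mixed partials that cancel in pairs. The result is 0 (by equality of mixed partials for smooth functions — Schwarz / Clairaut).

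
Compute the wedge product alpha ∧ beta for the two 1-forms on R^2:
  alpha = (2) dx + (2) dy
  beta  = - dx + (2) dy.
alpha ∧ beta = (6) dx ∧ dy

Distribute the wedge, using dx_i ∧ dx_j = -dx_j ∧ dx_i and dx_i ∧ dx_i = 0. For each pair (i, j) with i < j, the coefficient of dx_i ∧ dx_j in alpha ∧ beta is (alpha_i * beta_j - alpha_j * beta_i). Collecting: alpha ∧ beta = (6) dx ∧ dy.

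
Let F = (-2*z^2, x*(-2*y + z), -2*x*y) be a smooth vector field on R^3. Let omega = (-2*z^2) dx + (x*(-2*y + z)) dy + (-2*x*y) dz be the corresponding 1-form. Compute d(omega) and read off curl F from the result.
d(omega) = (-3*x) dy ∧ dz + (2*y - 4*z) dz ∧ dx + (-2*y + z) dx ∧ dy; curl F = (-3*x, 2*y - 4*z, -2*y + z)

d omega = sum_{i<j} (∂f_j/∂x_i - ∂f_i/∂x_j) dx_i ∧ dx_j. Under the identification (dy ∧ dz, dz ∧ dx, dx ∧ dy) ↔ (e_x, e_y, e_z), the coefficients are exactly the components of curl F. Compute:
  ∂R/∂y - ∂Q/∂z = (-2*x) - (x) = -3*x
  ∂P/∂z - ∂R/∂x = (-4*z) - (-2*y) = 2*y - 4*z
  ∂Q/∂x - ∂P/∂y = (-2*y + z) - (0) = -2*y + z.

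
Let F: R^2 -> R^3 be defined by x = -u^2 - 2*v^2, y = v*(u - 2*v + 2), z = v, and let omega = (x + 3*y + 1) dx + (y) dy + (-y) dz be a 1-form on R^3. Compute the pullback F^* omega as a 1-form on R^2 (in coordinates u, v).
F^* omega = (2*u^3 - 6*u^2*v + 17*u*v^2 - 12*u*v - 2*u - 2*v^3 + 2*v^2) du + (v*(5*u^2 - 18*u*v + 3*u + 40*v^2 - 34*v - 2)) dv

Using F^*(f dg) = (f ∘ F) d(g ∘ F), substitute each coordinate x_i by F_i(u, v) in f_i, and replace dx_i by d F_i = (∂F_i/∂u) du + (∂F_i/∂v) dv.
  For the x component: f_1(F) = -u^2 + 3*u*v - 8*v^2 + 6*v + 1; d F_1 = (-2*u) du + (-4*v) dv
  For the y component: f_2(F) = v*(u - 2*v + 2); d F_2 = (v) du + (u - 4*v + 2) dv
  For the z component: f_3(F) = v*(-u + 2*v - 2); d F_3 = (0) du + (1) dv
Combining and collecting du, dv coefficients:
  coeff of du: 2*u^3 - 6*u^2*v + 17*u*v^2 - 12*u*v - 2*u - 2*v^3 + 2*v^2
  coeff of dv: v*(5*u^2 - 18*u*v + 3*u + 40*v^2 - 34*v - 2)
F^* omega = (2*u^3 - 6*u^2*v + 17*u*v^2 - 12*u*v - 2*u - 2*v^3 + 2*v^2) du + (v*(5*u^2 - 18*u*v + 3*u + 40*v^2 - 34*v - 2)) dv.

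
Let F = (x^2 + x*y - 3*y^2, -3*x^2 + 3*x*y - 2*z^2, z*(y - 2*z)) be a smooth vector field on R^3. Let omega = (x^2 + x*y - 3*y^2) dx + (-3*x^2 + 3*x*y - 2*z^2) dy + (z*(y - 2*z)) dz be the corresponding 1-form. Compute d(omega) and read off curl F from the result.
d(omega) = (5*z) dy ∧ dz + (0) dz ∧ dx + (-7*x + 9*y) dx ∧ dy; curl F = (5*z, 0, -7*x + 9*y)

d omega = sum_{i<j} (∂f_j/∂x_i - ∂f_i/∂x_j) dx_i ∧ dx_j. Under the identification (dy ∧ dz, dz ∧ dx, dx ∧ dy) ↔ (e_x, e_y, e_z), the coefficients are exactly the components of curl F. Compute:
  ∂R/∂y - ∂Q/∂z = (z) - (-4*z) = 5*z
  ∂P/∂z - ∂R/∂x = (0) - (0) = 0
  ∂Q/∂x - ∂P/∂y = (-6*x + 3*y) - (x - 6*y) = -7*x + 9*y.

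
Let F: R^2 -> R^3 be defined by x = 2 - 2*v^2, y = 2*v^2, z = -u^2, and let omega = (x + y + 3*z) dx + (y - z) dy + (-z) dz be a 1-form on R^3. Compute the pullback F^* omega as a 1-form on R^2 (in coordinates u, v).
F^* omega = (-2*u^3) du + (8*v*(2*u^2 + v^2 - 1)) dv

Using F^*(f dg) = (f ∘ F) d(g ∘ F), substitute each coordinate x_i by F_i(u, v) in f_i, and replace dx_i by d F_i = (∂F_i/∂u) du + (∂F_i/∂v) dv.
  For the x component: f_1(F) = 2 - 3*u^2; d F_1 = (0) du + (-4*v) dv
  For the y component: f_2(F) = u^2 + 2*v^2; d F_2 = (0) du + (4*v) dv
  For the z component: f_3(F) = u^2; d F_3 = (-2*u) du + (0) dv
Combining and collecting du, dv coefficients:
  coeff of du: -2*u^3
  coeff of dv: 8*v*(2*u^2 + v^2 - 1)
F^* omega = (-2*u^3) du + (8*v*(2*u^2 + v^2 - 1)) dv.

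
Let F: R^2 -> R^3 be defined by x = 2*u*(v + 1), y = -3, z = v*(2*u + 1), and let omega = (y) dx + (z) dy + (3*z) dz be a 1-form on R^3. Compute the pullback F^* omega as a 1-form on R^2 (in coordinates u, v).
F^* omega = (12*u*v^2 + 6*v^2 - 6*v - 6) du + (12*u^2*v + 12*u*v - 6*u + 3*v) dv

Using F^*(f dg) = (f ∘ F) d(g ∘ F), substitute each coordinate x_i by F_i(u, v) in f_i, and replace dx_i by d F_i = (∂F_i/∂u) du + (∂F_i/∂v) dv.
  For the x component: f_1(F) = -3; d F_1 = (2*v + 2) du + (2*u) dv
  For the y component: f_2(F) = v*(2*u + 1); d F_2 = (0) du + (0) dv
  For the z component: f_3(F) = 3*v*(2*u + 1); d F_3 = (2*v) du + (2*u + 1) dv
Combining and collecting du, dv coefficients:
  coeff of du: 12*u*v^2 + 6*v^2 - 6*v - 6
  coeff of dv: 12*u^2*v + 12*u*v - 6*u + 3*v
F^* omega = (12*u*v^2 + 6*v^2 - 6*v - 6) du + (12*u^2*v + 12*u*v - 6*u + 3*v) dv.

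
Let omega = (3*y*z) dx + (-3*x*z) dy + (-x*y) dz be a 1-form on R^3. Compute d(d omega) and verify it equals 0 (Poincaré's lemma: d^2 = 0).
d(d omega) = 0

Step 1: d omega = sum_{i<j} (∂f_j/∂x_i - ∂f_i/∂x_j) dx_i ∧ dx_j:
  coeff of dx ∧ dy: -6*z
  coeff of dx ∧ dz: -4*y
  coeff of dy ∧ dz: 2*x
Step 2: Apply d again to each 2-form coefficient. The only possible 3-form in R^3 is dx ∧ dy ∧ dz, with coefficient
  ∂(coeff of dy∧dz)/∂x - ∂(coeff of dx∧dz)/∂y + ∂(coeff of dx∧dy)/∂z
  = ∂/∂x (2*x) - ∂/∂y (-4*y) + ∂/∂z (-6*z).
Each of these terms simplifies to sums of mixed partials that cancel in pairs. The result is 0 (by equality of mixed partials for smooth functions — Schwarz / Clairaut).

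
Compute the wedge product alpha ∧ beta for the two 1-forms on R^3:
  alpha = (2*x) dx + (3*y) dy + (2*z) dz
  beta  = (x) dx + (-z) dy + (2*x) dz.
alpha ∧ beta = (-x*(3*y + 2*z)) dx ∧ dy + (2*x*(2*x - z)) dx ∧ dz + (6*x*y + 2*z^2) dy ∧ dz

Distribute the wedge, using dx_i ∧ dx_j = -dx_j ∧ dx_i and dx_i ∧ dx_i = 0. For each pair (i, j) with i < j, the coefficient of dx_i ∧ dx_j in alpha ∧ beta is (alpha_i * beta_j - alpha_j * beta_i). Collecting: alpha ∧ beta = (-x*(3*y + 2*z)) dx ∧ dy + (2*x*(2*x - z)) dx ∧ dz + (6*x*y + 2*z^2) dy ∧ dz.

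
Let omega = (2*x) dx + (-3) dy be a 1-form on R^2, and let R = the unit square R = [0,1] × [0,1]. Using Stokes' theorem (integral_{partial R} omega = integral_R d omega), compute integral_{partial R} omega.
integral_(partial R) omega = 0

Stokes: integral_partial_R omega = integral_R d omega with d omega = (∂Q/∂x - ∂P/∂y) dx ∧ dy.
  ∂Q/∂x = 0
  ∂P/∂y = 0
  integrand = ∂Q/∂x - ∂P/∂y = 0.
Integrating over R: integral_0^1 integral_0^1 (0) dx dy = 0.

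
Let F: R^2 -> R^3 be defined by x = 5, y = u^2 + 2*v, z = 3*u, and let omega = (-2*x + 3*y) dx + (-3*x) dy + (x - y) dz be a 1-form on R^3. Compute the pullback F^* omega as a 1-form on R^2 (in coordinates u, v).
F^* omega = (-3*u^2 - 30*u - 6*v + 15) du + (-30) dv

Using F^*(f dg) = (f ∘ F) d(g ∘ F), substitute each coordinate x_i by F_i(u, v) in f_i, and replace dx_i by d F_i = (∂F_i/∂u) du + (∂F_i/∂v) dv.
  For the x component: f_1(F) = 3*u^2 + 6*v - 10; d F_1 = (0) du + (0) dv
  For the y component: f_2(F) = -15; d F_2 = (2*u) du + (2) dv
  For the z component: f_3(F) = -u^2 - 2*v + 5; d F_3 = (3) du + (0) dv
Combining and collecting du, dv coefficients:
  coeff of du: -3*u^2 - 30*u - 6*v + 15
  coeff of dv: -30
F^* omega = (-3*u^2 - 30*u - 6*v + 15) du + (-30) dv.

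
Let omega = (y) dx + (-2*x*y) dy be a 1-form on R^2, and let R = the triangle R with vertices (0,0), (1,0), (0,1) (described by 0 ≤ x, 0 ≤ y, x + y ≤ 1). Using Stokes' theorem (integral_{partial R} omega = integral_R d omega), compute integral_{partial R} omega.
integral_(partial R) omega = -5/6

Stokes: integral_partial_R omega = integral_R d omega with d omega = (∂Q/∂x - ∂P/∂y) dx ∧ dy.
  ∂Q/∂x = -2*y
  ∂P/∂y = 1
  integrand = ∂Q/∂x - ∂P/∂y = -2*y - 1.
Integrating over R: integral_0^1 integral_0^{1-x} (-2*y - 1) dy dx = -5/6.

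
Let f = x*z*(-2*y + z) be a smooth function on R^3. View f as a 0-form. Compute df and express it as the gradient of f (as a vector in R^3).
df = (z*(-2*y + z)) dx + (-2*x*z) dy + (2*x*(-y + z)) dz; grad f = (z*(-2*y + z), -2*x*z, 2*x*(-y + z))

For a 0-form f, d f = (∂f/∂x) dx + (∂f/∂y) dy + (∂f/∂z) dz. The components of the vector representation are exactly the entries of grad f in Cartesian coordinates:
  ∂f/∂x = z*(-2*y + z)
  ∂f/∂y = -2*x*z
  ∂f/∂z = 2*x*(-y + z).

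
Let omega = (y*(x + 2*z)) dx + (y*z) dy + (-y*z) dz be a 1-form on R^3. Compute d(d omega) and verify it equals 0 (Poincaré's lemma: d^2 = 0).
d(d omega) = 0

Step 1: d omega = sum_{i<j} (∂f_j/∂x_i - ∂f_i/∂x_j) dx_i ∧ dx_j:
  coeff of dx ∧ dy: -x - 2*z
  coeff of dx ∧ dz: -2*y
  coeff of dy ∧ dz: -y - z
Step 2: Apply d again to each 2-form coefficient. The only possible 3-form in R^3 is dx ∧ dy ∧ dz, with coefficient
  ∂(coeff of dy∧dz)/∂x - ∂(coeff of dx∧dz)/∂y + ∂(coeff of dx∧dy)/∂z
  = ∂/∂x (-y - z) - ∂/∂y (-2*y) + ∂/∂z (-x - 2*z).
Each of these terms simplifies to sums of mixed partials that cancel in pairs. The result is 0 (by equality of mixed partials for smooth functions — Schwarz / Clairaut).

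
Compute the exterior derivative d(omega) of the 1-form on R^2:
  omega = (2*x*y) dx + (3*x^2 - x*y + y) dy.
d(omega) = (4*x - y) dx ∧ dy

For a 1-form omega = sum_i f_i dx_i, the exterior derivative is
  d(omega) = sum_{i < j} (∂f_j/∂x_i - ∂f_i/∂x_j) dx_i ∧ dx_j.
  coefficient of dx ∧ dy: ∂f_2/∂x - ∂f_1/∂y = ∂(3*x^2 - x*y + y)/∂x - ∂(2*x*y)/∂y = 4*x - y
Assembling: d(omega) = (4*x - y) dx ∧ dy.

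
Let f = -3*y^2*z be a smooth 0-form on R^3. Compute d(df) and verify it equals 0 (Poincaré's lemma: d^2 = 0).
d(df) = 0

Step 1: df = sum_i (∂f/∂x_i) dx_i = (0) dx + (-6*y*z) dy + (-3*y^2) dz.
Step 2: Apply d again. Using the 1-form formula, the coefficient of dx ∧ dy in d(df) is ∂^2 f/∂x ∂y - ∂^2 f/∂y ∂x = (0) - (0) = 0 (equality of mixed partials for smooth f).
Similarly for dx ∧ dz and dy ∧ dz — all coefficients vanish. So d(df) = 0.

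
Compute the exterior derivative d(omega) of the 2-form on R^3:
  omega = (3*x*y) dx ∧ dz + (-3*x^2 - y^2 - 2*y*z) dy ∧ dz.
d(omega) = (-9*x) dx ∧ dy ∧ dz

For a 2-form omega = sum_{i<j} g_{ij} dx_i ∧ dx_j, the exterior derivative is
  d(omega) = sum_{i<j} d(g_{ij}) ∧ dx_i ∧ dx_j = sum_{i<j, k} (∂g_{ij}/∂x_k) dx_k ∧ dx_i ∧ dx_j.
Expand each term, using dx_k ∧ dx_i ∧ dx_j = sgn(permutation) dx_{(a)} ∧ dx_{(b)} ∧ dx_{(c)} with (a < b < c) sorted:
  d(3*x*y) includes (∂/∂y)(3*x*y) dy = (3*x) dy, which multiplied by dx ∧ dz gives (-3*x) dx ∧ dy ∧ dz
  d(-3*x^2 - y^2 - 2*y*z) includes (∂/∂x)(-3*x^2 - y^2 - 2*y*z) dx = (-6*x) dx, which multiplied by dy ∧ dz gives (-6*x) dx ∧ dy ∧ dz
Collecting like 3-forms: d(omega) = (-9*x) dx ∧ dy ∧ dz.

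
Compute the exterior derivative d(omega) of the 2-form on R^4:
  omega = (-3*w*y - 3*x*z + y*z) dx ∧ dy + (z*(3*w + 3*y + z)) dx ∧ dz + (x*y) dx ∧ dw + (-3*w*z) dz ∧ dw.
d(omega) = (-3*x + y - 3*z) dx ∧ dy ∧ dz + (-x - 3*y) dx ∧ dy ∧ dw + (3*z) dx ∧ dz ∧ dw

For a 2-form omega = sum_{i<j} g_{ij} dx_i ∧ dx_j, the exterior derivative is
  d(omega) = sum_{i<j} d(g_{ij}) ∧ dx_i ∧ dx_j = sum_{i<j, k} (∂g_{ij}/∂x_k) dx_k ∧ dx_i ∧ dx_j.
Expand each term, using dx_k ∧ dx_i ∧ dx_j = sgn(permutation) dx_{(a)} ∧ dx_{(b)} ∧ dx_{(c)} with (a < b < c) sorted:
  d(-3*w*y - 3*x*z + y*z) includes (∂/∂z)(-3*w*y - 3*x*z + y*z) dz = (-3*x + y) dz, which multiplied by dx ∧ dy gives (-3*x + y) dx ∧ dy ∧ dz
  d(-3*w*y - 3*x*z + y*z) includes (∂/∂w)(-3*w*y - 3*x*z + y*z) dw = (-3*y) dw, which multiplied by dx ∧ dy gives (-3*y) dx ∧ dy ∧ dw
  d(z*(3*w + 3*y + z)) includes (∂/∂y)(z*(3*w + 3*y + z)) dy = (3*z) dy, which multiplied by dx ∧ dz gives (-3*z) dx ∧ dy ∧ dz
  d(z*(3*w + 3*y + z)) includes (∂/∂w)(z*(3*w + 3*y + z)) dw = (3*z) dw, which multiplied by dx ∧ dz gives (3*z) dx ∧ dz ∧ dw
  d(x*y) includes (∂/∂y)(x*y) dy = (x) dy, which multiplied by dx ∧ dw gives (-x) dx ∧ dy ∧ dw
Collecting like 3-forms: d(omega) = (-3*x + y - 3*z) dx ∧ dy ∧ dz + (-x - 3*y) dx ∧ dy ∧ dw + (3*z) dx ∧ dz ∧ dw.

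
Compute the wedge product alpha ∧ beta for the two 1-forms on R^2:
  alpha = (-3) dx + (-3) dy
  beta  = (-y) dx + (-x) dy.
alpha ∧ beta = (3*x - 3*y) dx ∧ dy

Distribute the wedge, using dx_i ∧ dx_j = -dx_j ∧ dx_i and dx_i ∧ dx_i = 0. For each pair (i, j) with i < j, the coefficient of dx_i ∧ dx_j in alpha ∧ beta is (alpha_i * beta_j - alpha_j * beta_i). Collecting: alpha ∧ beta = (3*x - 3*y) dx ∧ dy.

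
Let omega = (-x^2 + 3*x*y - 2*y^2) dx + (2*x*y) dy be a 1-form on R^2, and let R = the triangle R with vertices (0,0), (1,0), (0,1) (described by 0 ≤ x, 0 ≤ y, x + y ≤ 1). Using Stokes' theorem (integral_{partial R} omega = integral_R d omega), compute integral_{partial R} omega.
integral_(partial R) omega = 1/2

Stokes: integral_partial_R omega = integral_R d omega with d omega = (∂Q/∂x - ∂P/∂y) dx ∧ dy.
  ∂Q/∂x = 2*y
  ∂P/∂y = 3*x - 4*y
  integrand = ∂Q/∂x - ∂P/∂y = -3*x + 6*y.
Integrating over R: integral_0^1 integral_0^{1-x} (-3*x + 6*y) dy dx = 1/2.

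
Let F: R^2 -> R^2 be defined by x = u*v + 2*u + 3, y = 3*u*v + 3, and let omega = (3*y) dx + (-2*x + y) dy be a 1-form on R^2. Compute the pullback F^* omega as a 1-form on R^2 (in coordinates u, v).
F^* omega = (12*u*v^2 + 6*u*v + 18) du + (12*u^2*(v - 1)) dv

Using F^*(f dg) = (f ∘ F) d(g ∘ F), substitute each coordinate x_i by F_i(u, v) in f_i, and replace dx_i by d F_i = (∂F_i/∂u) du + (∂F_i/∂v) dv.
  For the x component: f_1(F) = 9*u*v + 9; d F_1 = (v + 2) du + (u) dv
  For the y component: f_2(F) = u*v - 4*u - 3; d F_2 = (3*v) du + (3*u) dv
Combining and collecting du, dv coefficients:
  coeff of du: 12*u*v^2 + 6*u*v + 18
  coeff of dv: 12*u^2*(v - 1)
F^* omega = (12*u*v^2 + 6*u*v + 18) du + (12*u^2*(v - 1)) dv.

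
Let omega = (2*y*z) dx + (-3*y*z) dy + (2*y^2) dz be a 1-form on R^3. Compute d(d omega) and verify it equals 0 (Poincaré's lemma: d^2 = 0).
d(d omega) = 0

Step 1: d omega = sum_{i<j} (∂f_j/∂x_i - ∂f_i/∂x_j) dx_i ∧ dx_j:
  coeff of dx ∧ dy: -2*z
  coeff of dx ∧ dz: -2*y
  coeff of dy ∧ dz: 7*y
Step 2: Apply d again to each 2-form coefficient. The only possible 3-form in R^3 is dx ∧ dy ∧ dz, with coefficient
  ∂(coeff of dy∧dz)/∂x - ∂(coeff of dx∧dz)/∂y + ∂(coeff of dx∧dy)/∂z
  = ∂/∂x (7*y) - ∂/∂y (-2*y) + ∂/∂z (-2*z).
Each of these terms simplifies to sums of mixed partials that cancel in pairs. The result is 0 (by equality of mixed partials for smooth functions — Schwarz / Clairaut).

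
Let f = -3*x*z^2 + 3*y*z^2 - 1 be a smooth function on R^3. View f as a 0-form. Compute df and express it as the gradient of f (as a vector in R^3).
df = (-3*z^2) dx + (3*z^2) dy + (6*z*(-x + y)) dz; grad f = (-3*z^2, 3*z^2, 6*z*(-x + y))

For a 0-form f, d f = (∂f/∂x) dx + (∂f/∂y) dy + (∂f/∂z) dz. The components of the vector representation are exactly the entries of grad f in Cartesian coordinates:
  ∂f/∂x = -3*z^2
  ∂f/∂y = 3*z^2
  ∂f/∂z = 6*z*(-x + y).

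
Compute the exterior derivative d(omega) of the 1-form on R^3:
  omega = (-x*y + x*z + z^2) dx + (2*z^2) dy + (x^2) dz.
d(omega) = (x) dx ∧ dy + (x - 2*z) dx ∧ dz + (-4*z) dy ∧ dz

For a 1-form omega = sum_i f_i dx_i, the exterior derivative is
  d(omega) = sum_{i < j} (∂f_j/∂x_i - ∂f_i/∂x_j) dx_i ∧ dx_j.
  coefficient of dx ∧ dy: ∂f_2/∂x - ∂f_1/∂y = ∂(2*z^2)/∂x - ∂(-x*y + x*z + z^2)/∂y = x
  coefficient of dx ∧ dz: ∂f_3/∂x - ∂f_1/∂z = ∂(x^2)/∂x - ∂(-x*y + x*z + z^2)/∂z = x - 2*z
  coefficient of dy ∧ dz: ∂f_3/∂y - ∂f_2/∂z = ∂(x^2)/∂y - ∂(2*z^2)/∂z = -4*z
Assembling: d(omega) = (x) dx ∧ dy + (x - 2*z) dx ∧ dz + (-4*z) dy ∧ dz.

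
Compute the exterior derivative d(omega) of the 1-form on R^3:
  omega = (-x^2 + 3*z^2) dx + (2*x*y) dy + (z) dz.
d(omega) = (2*y) dx ∧ dy + (-6*z) dx ∧ dz

For a 1-form omega = sum_i f_i dx_i, the exterior derivative is
  d(omega) = sum_{i < j} (∂f_j/∂x_i - ∂f_i/∂x_j) dx_i ∧ dx_j.
  coefficient of dx ∧ dy: ∂f_2/∂x - ∂f_1/∂y = ∂(2*x*y)/∂x - ∂(-x^2 + 3*z^2)/∂y = 2*y
  coefficient of dx ∧ dz: ∂f_3/∂x - ∂f_1/∂z = ∂(z)/∂x - ∂(-x^2 + 3*z^2)/∂z = -6*z
Assembling: d(omega) = (2*y) dx ∧ dy + (-6*z) dx ∧ dz.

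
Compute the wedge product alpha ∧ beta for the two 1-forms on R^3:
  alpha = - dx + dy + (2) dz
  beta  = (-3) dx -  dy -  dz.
alpha ∧ beta = (4) dx ∧ dy + (7) dx ∧ dz + (1) dy ∧ dz

Distribute the wedge, using dx_i ∧ dx_j = -dx_j ∧ dx_i and dx_i ∧ dx_i = 0. For each pair (i, j) with i < j, the coefficient of dx_i ∧ dx_j in alpha ∧ beta is (alpha_i * beta_j - alpha_j * beta_i). Collecting: alpha ∧ beta = (4) dx ∧ dy + (7) dx ∧ dz + (1) dy ∧ dz.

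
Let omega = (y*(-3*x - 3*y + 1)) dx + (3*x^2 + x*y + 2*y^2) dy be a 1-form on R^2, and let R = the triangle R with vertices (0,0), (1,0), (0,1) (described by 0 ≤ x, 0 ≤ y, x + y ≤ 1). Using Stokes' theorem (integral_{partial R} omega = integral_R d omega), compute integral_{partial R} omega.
integral_(partial R) omega = 13/6

Stokes: integral_partial_R omega = integral_R d omega with d omega = (∂Q/∂x - ∂P/∂y) dx ∧ dy.
  ∂Q/∂x = 6*x + y
  ∂P/∂y = -3*x - 6*y + 1
  integrand = ∂Q/∂x - ∂P/∂y = 9*x + 7*y - 1.
Integrating over R: integral_0^1 integral_0^{1-x} (9*x + 7*y - 1) dy dx = 13/6.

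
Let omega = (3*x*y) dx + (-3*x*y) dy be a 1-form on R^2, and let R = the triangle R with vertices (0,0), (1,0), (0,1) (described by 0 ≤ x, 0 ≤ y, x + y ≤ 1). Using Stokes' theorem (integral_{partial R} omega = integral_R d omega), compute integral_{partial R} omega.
integral_(partial R) omega = -1

Stokes: integral_partial_R omega = integral_R d omega with d omega = (∂Q/∂x - ∂P/∂y) dx ∧ dy.
  ∂Q/∂x = -3*y
  ∂P/∂y = 3*x
  integrand = ∂Q/∂x - ∂P/∂y = -3*x - 3*y.
Integrating over R: integral_0^1 integral_0^{1-x} (-3*x - 3*y) dy dx = -1.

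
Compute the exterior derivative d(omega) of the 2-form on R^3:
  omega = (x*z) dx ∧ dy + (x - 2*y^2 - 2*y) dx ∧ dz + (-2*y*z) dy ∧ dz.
d(omega) = (x + 4*y + 2) dx ∧ dy ∧ dz

For a 2-form omega = sum_{i<j} g_{ij} dx_i ∧ dx_j, the exterior derivative is
  d(omega) = sum_{i<j} d(g_{ij}) ∧ dx_i ∧ dx_j = sum_{i<j, k} (∂g_{ij}/∂x_k) dx_k ∧ dx_i ∧ dx_j.
Expand each term, using dx_k ∧ dx_i ∧ dx_j = sgn(permutation) dx_{(a)} ∧ dx_{(b)} ∧ dx_{(c)} with (a < b < c) sorted:
  d(x*z) includes (∂/∂z)(x*z) dz = (x) dz, which multiplied by dx ∧ dy gives (x) dx ∧ dy ∧ dz
  d(x - 2*y^2 - 2*y) includes (∂/∂y)(x - 2*y^2 - 2*y) dy = (-4*y - 2) dy, which multiplied by dx ∧ dz gives (4*y + 2) dx ∧ dy ∧ dz
Collecting like 3-forms: d(omega) = (x + 4*y + 2) dx ∧ dy ∧ dz.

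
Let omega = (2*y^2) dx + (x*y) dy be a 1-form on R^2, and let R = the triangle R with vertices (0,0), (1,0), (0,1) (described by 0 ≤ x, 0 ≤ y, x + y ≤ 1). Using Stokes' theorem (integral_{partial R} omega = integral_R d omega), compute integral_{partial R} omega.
integral_(partial R) omega = -1/2

Stokes: integral_partial_R omega = integral_R d omega with d omega = (∂Q/∂x - ∂P/∂y) dx ∧ dy.
  ∂Q/∂x = y
  ∂P/∂y = 4*y
  integrand = ∂Q/∂x - ∂P/∂y = -3*y.
Integrating over R: integral_0^1 integral_0^{1-x} (-3*y) dy dx = -1/2.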